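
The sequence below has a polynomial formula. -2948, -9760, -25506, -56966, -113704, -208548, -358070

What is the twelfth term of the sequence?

-2828430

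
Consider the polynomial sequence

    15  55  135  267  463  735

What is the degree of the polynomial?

Δ: 40, 80, 132, 196, 272
Δ²: 40, 52, 64, 76
Δ³: 12, 12, 12
The third differences are constant, so the polynomial has degree 3.

3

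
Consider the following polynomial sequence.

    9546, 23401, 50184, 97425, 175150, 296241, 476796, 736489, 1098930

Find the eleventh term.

2248336

Δ: 13855 , 26783 , 47241 , 77725 , 121091 , 180555 , 259693 , 362441
Δ²: 12928 , 20458 , 30484 , 43366 , 59464 , 79138 , 102748
Δ³: 7530 , 10026 , 12882 , 16098 , 19674 , 23610
Δ⁴: 2496 , 2856 , 3216 , 3576 , 3936
Δ⁵: 360 , 360 , 360 , 360
The fifth differences are constant (360).
3936 + 360 = 4296;  23610 + 4296 = 27906;  102748 + 27906 = 130654;  362441 + 130654 = 493095;  1098930 + 493095 = 1592025
4296 + 360 = 4656;  27906 + 4656 = 32562;  130654 + 32562 = 163216;  493095 + 163216 = 656311;  1592025 + 656311 = 2248336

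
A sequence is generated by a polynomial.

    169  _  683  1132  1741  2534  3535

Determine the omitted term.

Using the last 5 terms:
First differences: 449  609  793  1001
Second differences: 160  184  208
Third differences: 24  24
Constant third difference = 24.
Extend backward: 160 − 24 = 136;  449 − 136 = 313;  683 − 313 = 370

370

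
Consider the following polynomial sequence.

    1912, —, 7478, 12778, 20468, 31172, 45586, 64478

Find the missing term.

Using the last 6 terms:
First differences: 5300  7690  10704  14414  18892
Second differences: 2390  3014  3710  4478
Third differences: 624  696  768
Fourth differences: 72  72
Constant fourth difference = 72.
Extend backward: 624 − 72 = 552;  2390 − 552 = 1838;  5300 − 1838 = 3462;  7478 − 3462 = 4016

4016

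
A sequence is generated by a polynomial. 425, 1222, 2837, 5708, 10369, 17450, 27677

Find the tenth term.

85934

797, 1615, 2871, 4661, 7081, 10227
818, 1256, 1790, 2420, 3146
438, 534, 630, 726
96, 96, 96
Constant fourth difference = 96, so extend:
726 + 96 = 822;  3146 + 822 = 3968;  10227 + 3968 = 14195;  27677 + 14195 = 41872
822 + 96 = 918;  3968 + 918 = 4886;  14195 + 4886 = 19081;  41872 + 19081 = 60953
918 + 96 = 1014;  4886 + 1014 = 5900;  19081 + 5900 = 24981;  60953 + 24981 = 85934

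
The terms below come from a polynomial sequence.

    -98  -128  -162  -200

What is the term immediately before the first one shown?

Δ: -30, -34, -38
Δ²: -4, -4
The second differences are constant at -4.
Work back: -30 + 4 = -26;  -98 + 26 = -72

-72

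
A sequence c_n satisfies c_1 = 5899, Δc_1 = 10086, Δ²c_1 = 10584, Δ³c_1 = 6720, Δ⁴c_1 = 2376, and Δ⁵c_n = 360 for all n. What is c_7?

397375

Build the table forward from the leading diagonal:
Δ⁵: 360, 360, 360, 360, 360, 360, 360
Δ⁴: 2376, 2736, 3096, 3456, 3816, 4176, 4536
Δ³: 6720, 9096, 11832, 14928, 18384, 22200, 26376
Δ²: 10584, 17304, 26400, 38232, 53160, 71544, 93744
Δ: 10086, 20670, 37974, 64374, 102606, 155766, 227310
c: 5899, 15985, 36655, 74629, 139003, 241609, 397375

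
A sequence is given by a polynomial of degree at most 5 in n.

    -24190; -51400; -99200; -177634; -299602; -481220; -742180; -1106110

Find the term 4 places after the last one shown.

-4222010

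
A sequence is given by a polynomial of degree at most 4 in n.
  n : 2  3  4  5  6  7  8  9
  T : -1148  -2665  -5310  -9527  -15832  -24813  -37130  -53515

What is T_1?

D1: -1517, -2645, -4217, -6305, -8981, -12317, -16385
D2: -1128, -1572, -2088, -2676, -3336, -4068
D3: -444, -516, -588, -660, -732
D4: -72, -72, -72, -72
The fourth differences are constant at -72.
Work back: -444 + 72 = -372;  -1128 + 372 = -756;  -1517 + 756 = -761;  -1148 + 761 = -387

-387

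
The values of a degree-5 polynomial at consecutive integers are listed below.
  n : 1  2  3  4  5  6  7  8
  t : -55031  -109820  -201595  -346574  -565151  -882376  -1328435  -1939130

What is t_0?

-24706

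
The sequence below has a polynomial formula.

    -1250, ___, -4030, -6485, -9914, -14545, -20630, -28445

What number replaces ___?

-2345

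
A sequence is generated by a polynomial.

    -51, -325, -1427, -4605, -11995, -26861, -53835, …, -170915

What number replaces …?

Using the first 7 terms:
Δ: -274, -1102, -3178, -7390, -14866, -26974
Δ²: -828, -2076, -4212, -7476, -12108
Δ³: -1248, -2136, -3264, -4632
Δ⁴: -888, -1128, -1368
Δ⁵: -240, -240
Constant fifth difference = -240.
Extend forward: -1368 − 240 = -1608;  -4632 − 1608 = -6240;  -12108 − 6240 = -18348;  -26974 − 18348 = -45322;  -53835 − 45322 = -99157

-99157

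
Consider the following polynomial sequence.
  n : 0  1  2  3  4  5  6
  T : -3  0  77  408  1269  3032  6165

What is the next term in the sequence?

First differences: 3, 77, 331, 861, 1763, 3133
Second differences: 74, 254, 530, 902, 1370
Third differences: 180, 276, 372, 468
Fourth differences: 96, 96, 96
The fourth differences are constant (96).
468 + 96 = 564;  1370 + 564 = 1934;  3133 + 1934 = 5067;  6165 + 5067 = 11232

11232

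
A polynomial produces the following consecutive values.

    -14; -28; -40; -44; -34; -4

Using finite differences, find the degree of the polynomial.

3

Δ: -14, -12, -4, 10, 30
Δ²: 2, 8, 14, 20
Δ³: 6, 6, 6
The third differences are constant, so the polynomial has degree 3.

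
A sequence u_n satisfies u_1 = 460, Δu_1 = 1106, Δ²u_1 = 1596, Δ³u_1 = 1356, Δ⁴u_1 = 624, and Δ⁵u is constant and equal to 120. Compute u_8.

Build the table forward from the leading diagonal:
Fifth differences: 120  120  120  120  120  120  120  120
Fourth differences: 624  744  864  984  1104  1224  1344  1464
Third differences: 1356  1980  2724  3588  4572  5676  6900  8244
Second differences: 1596  2952  4932  7656  11244  15816  21492  28392
First differences: 1106  2702  5654  10586  18242  29486  45302  66794
u: 460  1566  4268  9922  20508  38750  68236  113538

113538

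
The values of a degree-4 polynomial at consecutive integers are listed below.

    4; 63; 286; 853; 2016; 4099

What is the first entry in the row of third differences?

Δ: 59, 223, 567, 1163, 2083
Δ²: 164, 344, 596, 920
Δ³: 180, 252, 324
Δ⁴: 72, 72

180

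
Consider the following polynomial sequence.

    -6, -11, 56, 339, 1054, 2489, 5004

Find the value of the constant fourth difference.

72

D1: -5, 67, 283, 715, 1435, 2515
D2: 72, 216, 432, 720, 1080
D3: 144, 216, 288, 360
D4: 72, 72, 72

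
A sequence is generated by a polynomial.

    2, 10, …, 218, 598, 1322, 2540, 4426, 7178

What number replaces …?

Using the last 6 terms:
380, 724, 1218, 1886, 2752
344, 494, 668, 866
150, 174, 198
24, 24
Constant fourth difference = 24.
Extend backward: 150 − 24 = 126;  344 − 126 = 218;  380 − 218 = 162;  218 − 162 = 56

56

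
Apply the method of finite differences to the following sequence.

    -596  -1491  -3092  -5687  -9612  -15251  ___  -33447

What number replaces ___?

Using the first 6 terms:
First differences: -895, -1601, -2595, -3925, -5639
Second differences: -706, -994, -1330, -1714
Third differences: -288, -336, -384
Fourth differences: -48, -48
Constant fourth difference = -48.
Extend forward: -384 − 48 = -432;  -1714 − 432 = -2146;  -5639 − 2146 = -7785;  -15251 − 7785 = -23036

-23036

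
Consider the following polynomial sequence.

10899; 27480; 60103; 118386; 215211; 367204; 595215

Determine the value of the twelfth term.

3961450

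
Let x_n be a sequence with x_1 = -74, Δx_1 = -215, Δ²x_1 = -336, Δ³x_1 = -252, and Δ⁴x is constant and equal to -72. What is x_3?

Build the table forward from the leading diagonal:
Fourth differences: -72  -72  -72
Third differences: -252  -324  -396
Second differences: -336  -588  -912
First differences: -215  -551  -1139
x: -74  -289  -840

-840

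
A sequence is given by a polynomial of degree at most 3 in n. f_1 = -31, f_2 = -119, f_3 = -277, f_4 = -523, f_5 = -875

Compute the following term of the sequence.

D1: -88, -158, -246, -352
D2: -70, -88, -106
D3: -18, -18
The third differences are constant (-18).
-106 − 18 = -124;  -352 − 124 = -476;  -875 − 476 = -1351

-1351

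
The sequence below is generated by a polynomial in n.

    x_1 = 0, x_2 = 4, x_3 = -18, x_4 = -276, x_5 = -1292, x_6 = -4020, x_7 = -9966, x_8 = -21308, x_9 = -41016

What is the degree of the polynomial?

5

D1: 4, -22, -258, -1016, -2728, -5946, -11342, -19708
D2: -26, -236, -758, -1712, -3218, -5396, -8366
D3: -210, -522, -954, -1506, -2178, -2970
D4: -312, -432, -552, -672, -792
D5: -120, -120, -120, -120
The fifth differences are constant, so the polynomial has degree 5.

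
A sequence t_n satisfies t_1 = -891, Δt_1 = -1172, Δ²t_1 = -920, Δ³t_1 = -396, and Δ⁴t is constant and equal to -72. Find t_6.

-20271

Build the table forward from the leading diagonal:
Fourth differences: -72  -72  -72  -72  -72  -72
Third differences: -396  -468  -540  -612  -684  -756
Second differences: -920  -1316  -1784  -2324  -2936  -3620
First differences: -1172  -2092  -3408  -5192  -7516  -10452
t: -891  -2063  -4155  -7563  -12755  -20271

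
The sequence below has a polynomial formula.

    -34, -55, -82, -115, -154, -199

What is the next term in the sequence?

-250

D1: -21  -27  -33  -39  -45
D2: -6  -6  -6  -6
Constant second difference = -6, so extend:
-45 − 6 = -51;  -199 − 51 = -250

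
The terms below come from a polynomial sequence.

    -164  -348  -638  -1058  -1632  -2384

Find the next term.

-3338

Δ: -184, -290, -420, -574, -752
Δ²: -106, -130, -154, -178
Δ³: -24, -24, -24
The third differences are constant (-24).
-178 − 24 = -202;  -752 − 202 = -954;  -2384 − 954 = -3338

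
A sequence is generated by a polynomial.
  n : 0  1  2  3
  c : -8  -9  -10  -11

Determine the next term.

-1, -1, -1
First differences constant at -1.
-11 − 1 = -12

-12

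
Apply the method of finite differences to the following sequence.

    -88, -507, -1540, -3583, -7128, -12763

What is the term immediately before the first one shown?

17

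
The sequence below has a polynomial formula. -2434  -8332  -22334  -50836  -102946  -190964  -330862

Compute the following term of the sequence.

-542764

Δ: -5898 , -14002 , -28502 , -52110 , -88018 , -139898
Δ²: -8104 , -14500 , -23608 , -35908 , -51880
Δ³: -6396 , -9108 , -12300 , -15972
Δ⁴: -2712 , -3192 , -3672
Δ⁵: -480 , -480
Fifth differences constant at -480.
-3672 − 480 = -4152;  -15972 − 4152 = -20124;  -51880 − 20124 = -72004;  -139898 − 72004 = -211902;  -330862 − 211902 = -542764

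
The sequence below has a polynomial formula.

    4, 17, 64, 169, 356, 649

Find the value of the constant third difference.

24

Δ: 13, 47, 105, 187, 293
Δ²: 34, 58, 82, 106
Δ³: 24, 24, 24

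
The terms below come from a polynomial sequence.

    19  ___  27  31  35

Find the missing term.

23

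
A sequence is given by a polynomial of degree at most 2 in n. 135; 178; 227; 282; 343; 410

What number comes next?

Δ: 43 , 49 , 55 , 61 , 67
Δ²: 6 , 6 , 6 , 6
Constant second difference = 6, so extend:
67 + 6 = 73;  410 + 73 = 483

483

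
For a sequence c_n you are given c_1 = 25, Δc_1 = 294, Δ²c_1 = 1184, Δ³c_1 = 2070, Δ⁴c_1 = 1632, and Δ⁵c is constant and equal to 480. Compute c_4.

6529

Build the table forward from the leading diagonal:
D5: 480, 480, 480, 480
D4: 1632, 2112, 2592, 3072
D3: 2070, 3702, 5814, 8406
D2: 1184, 3254, 6956, 12770
D1: 294, 1478, 4732, 11688
c: 25, 319, 1797, 6529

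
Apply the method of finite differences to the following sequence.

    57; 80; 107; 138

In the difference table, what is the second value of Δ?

27

First differences: 23, 27, 31
Second differences: 4, 4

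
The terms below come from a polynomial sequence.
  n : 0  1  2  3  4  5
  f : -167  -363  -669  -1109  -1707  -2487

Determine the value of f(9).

-7907

Δ: -196, -306, -440, -598, -780
Δ²: -110, -134, -158, -182
Δ³: -24, -24, -24
Third differences constant at -24.
-182 − 24 = -206;  -780 − 206 = -986;  -2487 − 986 = -3473
-206 − 24 = -230;  -986 − 230 = -1216;  -3473 − 1216 = -4689
-230 − 24 = -254;  -1216 − 254 = -1470;  -4689 − 1470 = -6159
-254 − 24 = -278;  -1470 − 278 = -1748;  -6159 − 1748 = -7907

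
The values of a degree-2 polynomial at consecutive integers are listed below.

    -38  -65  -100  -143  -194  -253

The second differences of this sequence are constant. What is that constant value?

Δ: -27, -35, -43, -51, -59
Δ²: -8, -8, -8, -8

-8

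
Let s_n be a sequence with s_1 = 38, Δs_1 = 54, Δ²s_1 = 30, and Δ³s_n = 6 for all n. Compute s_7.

932

Build the table forward from the leading diagonal:
Third differences: 6  6  6  6  6  6  6
Second differences: 30  36  42  48  54  60  66
First differences: 54  84  120  162  210  264  324
s: 38  92  176  296  458  668  932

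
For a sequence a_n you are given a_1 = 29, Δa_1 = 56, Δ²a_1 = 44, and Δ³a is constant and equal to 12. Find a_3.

185

Build the table forward from the leading diagonal:
Third differences: 12  12  12
Second differences: 44  56  68
First differences: 56  100  156
a: 29  85  185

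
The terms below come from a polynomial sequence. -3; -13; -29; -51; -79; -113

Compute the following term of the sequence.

-10 , -16 , -22 , -28 , -34
-6 , -6 , -6 , -6
The second differences are constant (-6).
-34 − 6 = -40;  -113 − 40 = -153

-153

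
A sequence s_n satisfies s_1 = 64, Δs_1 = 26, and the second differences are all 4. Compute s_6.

234

Build the table forward from the leading diagonal:
Second differences: 4, 4, 4, 4, 4, 4
First differences: 26, 30, 34, 38, 42, 46
s: 64, 90, 120, 154, 192, 234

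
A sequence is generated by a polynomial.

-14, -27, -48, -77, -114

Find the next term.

First differences: -13  -21  -29  -37
Second differences: -8  -8  -8
Second differences constant at -8.
-37 − 8 = -45;  -114 − 45 = -159

-159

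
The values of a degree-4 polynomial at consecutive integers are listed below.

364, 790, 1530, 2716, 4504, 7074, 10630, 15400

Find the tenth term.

First differences: 426, 740, 1186, 1788, 2570, 3556, 4770
Second differences: 314, 446, 602, 782, 986, 1214
Third differences: 132, 156, 180, 204, 228
Fourth differences: 24, 24, 24, 24
The fourth differences are constant (24).
228 + 24 = 252;  1214 + 252 = 1466;  4770 + 1466 = 6236;  15400 + 6236 = 21636
252 + 24 = 276;  1466 + 276 = 1742;  6236 + 1742 = 7978;  21636 + 7978 = 29614

29614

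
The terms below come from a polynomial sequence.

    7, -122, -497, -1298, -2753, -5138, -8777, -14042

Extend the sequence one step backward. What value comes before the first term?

22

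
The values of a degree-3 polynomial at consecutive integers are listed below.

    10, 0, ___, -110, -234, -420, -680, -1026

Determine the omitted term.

-36

Using the last 5 terms:
-124  -186  -260  -346
-62  -74  -86
-12  -12
Constant third difference = -12.
Extend backward: -62 + 12 = -50;  -124 + 50 = -74;  -110 + 74 = -36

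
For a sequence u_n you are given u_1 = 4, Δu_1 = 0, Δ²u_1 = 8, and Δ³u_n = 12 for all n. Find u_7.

364

Build the table forward from the leading diagonal:
Third differences: 12, 12, 12, 12, 12, 12, 12
Second differences: 8, 20, 32, 44, 56, 68, 80
First differences: 0, 8, 28, 60, 104, 160, 228
u: 4, 4, 12, 40, 100, 204, 364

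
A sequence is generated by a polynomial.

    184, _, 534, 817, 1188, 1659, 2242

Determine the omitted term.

Using the last 5 terms:
First differences: 283, 371, 471, 583
Second differences: 88, 100, 112
Third differences: 12, 12
Constant third difference = 12.
Extend backward: 88 − 12 = 76;  283 − 76 = 207;  534 − 207 = 327

327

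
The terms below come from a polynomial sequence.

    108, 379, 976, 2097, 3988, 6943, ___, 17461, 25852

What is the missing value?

11304

Using the first 6 terms:
D1: 271  597  1121  1891  2955
D2: 326  524  770  1064
D3: 198  246  294
D4: 48  48
Constant fourth difference = 48.
Extend forward: 294 + 48 = 342;  1064 + 342 = 1406;  2955 + 1406 = 4361;  6943 + 4361 = 11304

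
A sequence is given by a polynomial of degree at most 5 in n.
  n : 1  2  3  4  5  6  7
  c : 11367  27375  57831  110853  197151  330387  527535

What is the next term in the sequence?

809241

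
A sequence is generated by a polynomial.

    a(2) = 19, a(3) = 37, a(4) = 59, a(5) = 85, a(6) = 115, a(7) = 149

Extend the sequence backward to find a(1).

D1: 18  22  26  30  34
D2: 4  4  4  4
The second differences are constant at 4.
Work back: 18 − 4 = 14;  19 − 14 = 5

5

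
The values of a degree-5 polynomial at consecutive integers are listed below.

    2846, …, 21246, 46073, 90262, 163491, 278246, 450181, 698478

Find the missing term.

8551

Using the last 7 terms:
First differences: 24827  44189  73229  114755  171935  248297
Second differences: 19362  29040  41526  57180  76362
Third differences: 9678  12486  15654  19182
Fourth differences: 2808  3168  3528
Fifth differences: 360  360
Constant fifth difference = 360.
Extend backward: 2808 − 360 = 2448;  9678 − 2448 = 7230;  19362 − 7230 = 12132;  24827 − 12132 = 12695;  21246 − 12695 = 8551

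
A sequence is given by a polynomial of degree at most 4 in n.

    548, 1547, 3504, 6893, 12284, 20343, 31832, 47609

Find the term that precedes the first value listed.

129

D1: 999  1957  3389  5391  8059  11489  15777
D2: 958  1432  2002  2668  3430  4288
D3: 474  570  666  762  858
D4: 96  96  96  96
The fourth differences are constant at 96.
Work back: 474 − 96 = 378;  958 − 378 = 580;  999 − 580 = 419;  548 − 419 = 129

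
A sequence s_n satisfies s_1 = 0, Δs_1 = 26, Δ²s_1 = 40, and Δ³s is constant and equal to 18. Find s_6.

710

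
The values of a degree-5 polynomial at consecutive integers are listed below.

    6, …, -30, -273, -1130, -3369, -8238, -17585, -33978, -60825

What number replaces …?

Using the last 8 terms:
First differences: -243  -857  -2239  -4869  -9347  -16393  -26847
Second differences: -614  -1382  -2630  -4478  -7046  -10454
Third differences: -768  -1248  -1848  -2568  -3408
Fourth differences: -480  -600  -720  -840
Fifth differences: -120  -120  -120
Constant fifth difference = -120.
Extend backward: -480 + 120 = -360;  -768 + 360 = -408;  -614 + 408 = -206;  -243 + 206 = -37;  -30 + 37 = 7

7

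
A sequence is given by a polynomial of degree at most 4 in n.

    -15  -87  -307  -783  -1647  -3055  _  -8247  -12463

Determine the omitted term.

Using the first 6 terms:
Δ: -72, -220, -476, -864, -1408
Δ²: -148, -256, -388, -544
Δ³: -108, -132, -156
Δ⁴: -24, -24
Constant fourth difference = -24.
Extend forward: -156 − 24 = -180;  -544 − 180 = -724;  -1408 − 724 = -2132;  -3055 − 2132 = -5187

-5187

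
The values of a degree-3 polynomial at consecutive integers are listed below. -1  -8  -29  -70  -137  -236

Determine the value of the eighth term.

Δ: -7, -21, -41, -67, -99
Δ²: -14, -20, -26, -32
Δ³: -6, -6, -6
The third differences are constant (-6).
-32 − 6 = -38;  -99 − 38 = -137;  -236 − 137 = -373
-38 − 6 = -44;  -137 − 44 = -181;  -373 − 181 = -554

-554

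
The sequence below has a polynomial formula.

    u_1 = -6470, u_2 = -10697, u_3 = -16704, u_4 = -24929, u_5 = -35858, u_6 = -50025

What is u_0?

-3633

-4227  -6007  -8225  -10929  -14167
-1780  -2218  -2704  -3238
-438  -486  -534
-48  -48
The fourth differences are constant at -48.
Work back: -438 + 48 = -390;  -1780 + 390 = -1390;  -4227 + 1390 = -2837;  -6470 + 2837 = -3633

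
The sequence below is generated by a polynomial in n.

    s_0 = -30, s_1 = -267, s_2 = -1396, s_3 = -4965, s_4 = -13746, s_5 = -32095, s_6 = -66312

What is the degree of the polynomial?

5

First differences: -237, -1129, -3569, -8781, -18349, -34217
Second differences: -892, -2440, -5212, -9568, -15868
Third differences: -1548, -2772, -4356, -6300
Fourth differences: -1224, -1584, -1944
Fifth differences: -360, -360
The fifth differences are constant, so the polynomial has degree 5.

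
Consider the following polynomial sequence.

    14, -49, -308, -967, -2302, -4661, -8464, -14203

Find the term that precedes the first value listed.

First differences: -63, -259, -659, -1335, -2359, -3803, -5739
Second differences: -196, -400, -676, -1024, -1444, -1936
Third differences: -204, -276, -348, -420, -492
Fourth differences: -72, -72, -72, -72
The fourth differences are constant at -72.
Work back: -204 + 72 = -132;  -196 + 132 = -64;  -63 + 64 = 1;  14 − 1 = 13

13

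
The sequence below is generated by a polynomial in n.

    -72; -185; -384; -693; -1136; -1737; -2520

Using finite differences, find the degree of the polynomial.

3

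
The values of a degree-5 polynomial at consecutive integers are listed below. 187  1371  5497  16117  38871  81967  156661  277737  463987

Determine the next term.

738691

Δ: 1184 , 4126 , 10620 , 22754 , 43096 , 74694 , 121076 , 186250
Δ²: 2942 , 6494 , 12134 , 20342 , 31598 , 46382 , 65174
Δ³: 3552 , 5640 , 8208 , 11256 , 14784 , 18792
Δ⁴: 2088 , 2568 , 3048 , 3528 , 4008
Δ⁵: 480 , 480 , 480 , 480
Fifth differences constant at 480.
4008 + 480 = 4488;  18792 + 4488 = 23280;  65174 + 23280 = 88454;  186250 + 88454 = 274704;  463987 + 274704 = 738691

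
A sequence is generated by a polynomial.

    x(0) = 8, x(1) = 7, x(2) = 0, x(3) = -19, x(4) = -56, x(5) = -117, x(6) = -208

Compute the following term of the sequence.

-335

First differences: -1, -7, -19, -37, -61, -91
Second differences: -6, -12, -18, -24, -30
Third differences: -6, -6, -6, -6
Constant third difference = -6, so extend:
-30 − 6 = -36;  -91 − 36 = -127;  -208 − 127 = -335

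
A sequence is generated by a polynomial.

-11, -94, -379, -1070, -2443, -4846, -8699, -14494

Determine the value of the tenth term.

First differences: -83 , -285 , -691 , -1373 , -2403 , -3853 , -5795
Second differences: -202 , -406 , -682 , -1030 , -1450 , -1942
Third differences: -204 , -276 , -348 , -420 , -492
Fourth differences: -72 , -72 , -72 , -72
Fourth differences constant at -72.
-492 − 72 = -564;  -1942 − 564 = -2506;  -5795 − 2506 = -8301;  -14494 − 8301 = -22795
-564 − 72 = -636;  -2506 − 636 = -3142;  -8301 − 3142 = -11443;  -22795 − 11443 = -34238

-34238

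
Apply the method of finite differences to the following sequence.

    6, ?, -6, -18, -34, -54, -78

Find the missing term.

Using the last 5 terms:
-12, -16, -20, -24
-4, -4, -4
Constant second difference = -4.
Extend backward: -12 + 4 = -8;  -6 + 8 = 2

2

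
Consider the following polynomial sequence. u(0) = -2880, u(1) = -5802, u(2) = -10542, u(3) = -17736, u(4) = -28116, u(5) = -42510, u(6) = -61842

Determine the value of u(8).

-119496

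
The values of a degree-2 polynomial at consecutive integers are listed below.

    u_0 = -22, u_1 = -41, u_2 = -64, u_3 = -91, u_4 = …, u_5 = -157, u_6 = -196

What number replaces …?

-122

Using the first 4 terms:
First differences: -19, -23, -27
Second differences: -4, -4
Constant second difference = -4.
Extend forward: -27 − 4 = -31;  -91 − 31 = -122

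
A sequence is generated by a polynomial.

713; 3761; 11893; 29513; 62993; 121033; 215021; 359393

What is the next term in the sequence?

First differences: 3048, 8132, 17620, 33480, 58040, 93988, 144372
Second differences: 5084, 9488, 15860, 24560, 35948, 50384
Third differences: 4404, 6372, 8700, 11388, 14436
Fourth differences: 1968, 2328, 2688, 3048
Fifth differences: 360, 360, 360
The fifth differences are constant (360).
3048 + 360 = 3408;  14436 + 3408 = 17844;  50384 + 17844 = 68228;  144372 + 68228 = 212600;  359393 + 212600 = 571993

571993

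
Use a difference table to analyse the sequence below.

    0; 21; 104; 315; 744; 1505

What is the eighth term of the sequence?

4599

Δ: 21, 83, 211, 429, 761
Δ²: 62, 128, 218, 332
Δ³: 66, 90, 114
Δ⁴: 24, 24
Constant fourth difference = 24, so extend:
114 + 24 = 138;  332 + 138 = 470;  761 + 470 = 1231;  1505 + 1231 = 2736
138 + 24 = 162;  470 + 162 = 632;  1231 + 632 = 1863;  2736 + 1863 = 4599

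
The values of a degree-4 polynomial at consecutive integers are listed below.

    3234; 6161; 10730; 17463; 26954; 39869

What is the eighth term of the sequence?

First differences: 2927  4569  6733  9491  12915
Second differences: 1642  2164  2758  3424
Third differences: 522  594  666
Fourth differences: 72  72
Constant fourth difference = 72, so extend:
666 + 72 = 738;  3424 + 738 = 4162;  12915 + 4162 = 17077;  39869 + 17077 = 56946
738 + 72 = 810;  4162 + 810 = 4972;  17077 + 4972 = 22049;  56946 + 22049 = 78995

78995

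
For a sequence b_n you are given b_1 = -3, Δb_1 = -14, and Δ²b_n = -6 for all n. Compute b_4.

-63

Build the table forward from the leading diagonal:
Δ²: -6, -6, -6, -6
Δ: -14, -20, -26, -32
b: -3, -17, -37, -63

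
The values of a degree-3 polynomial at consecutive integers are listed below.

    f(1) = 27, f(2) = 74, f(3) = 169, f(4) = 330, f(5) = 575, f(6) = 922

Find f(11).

4817

First differences: 47 , 95 , 161 , 245 , 347
Second differences: 48 , 66 , 84 , 102
Third differences: 18 , 18 , 18
The third differences are constant (18).
102 + 18 = 120;  347 + 120 = 467;  922 + 467 = 1389
120 + 18 = 138;  467 + 138 = 605;  1389 + 605 = 1994
138 + 18 = 156;  605 + 156 = 761;  1994 + 761 = 2755
156 + 18 = 174;  761 + 174 = 935;  2755 + 935 = 3690
174 + 18 = 192;  935 + 192 = 1127;  3690 + 1127 = 4817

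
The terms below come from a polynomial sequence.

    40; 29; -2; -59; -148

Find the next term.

D1: -11 , -31 , -57 , -89
D2: -20 , -26 , -32
D3: -6 , -6
Constant third difference = -6, so extend:
-32 − 6 = -38;  -89 − 38 = -127;  -148 − 127 = -275

-275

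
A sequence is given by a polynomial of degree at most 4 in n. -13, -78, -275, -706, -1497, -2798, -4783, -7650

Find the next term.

-11621

D1: -65, -197, -431, -791, -1301, -1985, -2867
D2: -132, -234, -360, -510, -684, -882
D3: -102, -126, -150, -174, -198
D4: -24, -24, -24, -24
The fourth differences are constant (-24).
-198 − 24 = -222;  -882 − 222 = -1104;  -2867 − 1104 = -3971;  -7650 − 3971 = -11621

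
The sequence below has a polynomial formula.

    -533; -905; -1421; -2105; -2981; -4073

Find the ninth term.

-8885

Δ: -372 , -516 , -684 , -876 , -1092
Δ²: -144 , -168 , -192 , -216
Δ³: -24 , -24 , -24
Constant third difference = -24, so extend:
-216 − 24 = -240;  -1092 − 240 = -1332;  -4073 − 1332 = -5405
-240 − 24 = -264;  -1332 − 264 = -1596;  -5405 − 1596 = -7001
-264 − 24 = -288;  -1596 − 288 = -1884;  -7001 − 1884 = -8885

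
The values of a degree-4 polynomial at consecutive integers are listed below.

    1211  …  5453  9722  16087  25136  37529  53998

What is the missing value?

Using the last 6 terms:
First differences: 4269  6365  9049  12393  16469
Second differences: 2096  2684  3344  4076
Third differences: 588  660  732
Fourth differences: 72  72
Constant fourth difference = 72.
Extend backward: 588 − 72 = 516;  2096 − 516 = 1580;  4269 − 1580 = 2689;  5453 − 2689 = 2764

2764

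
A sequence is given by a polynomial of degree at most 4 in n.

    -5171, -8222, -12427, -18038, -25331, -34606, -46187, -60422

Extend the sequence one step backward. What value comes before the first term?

-3046

-3051, -4205, -5611, -7293, -9275, -11581, -14235
-1154, -1406, -1682, -1982, -2306, -2654
-252, -276, -300, -324, -348
-24, -24, -24, -24
The fourth differences are constant at -24.
Work back: -252 + 24 = -228;  -1154 + 228 = -926;  -3051 + 926 = -2125;  -5171 + 2125 = -3046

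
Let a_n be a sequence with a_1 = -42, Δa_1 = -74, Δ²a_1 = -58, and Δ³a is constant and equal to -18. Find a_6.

-1172

Build the table forward from the leading diagonal:
D3: -18  -18  -18  -18  -18  -18
D2: -58  -76  -94  -112  -130  -148
D1: -74  -132  -208  -302  -414  -544
a: -42  -116  -248  -456  -758  -1172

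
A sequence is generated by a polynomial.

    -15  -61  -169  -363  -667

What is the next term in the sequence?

-1105

-46 , -108 , -194 , -304
-62 , -86 , -110
-24 , -24
The third differences are constant (-24).
-110 − 24 = -134;  -304 − 134 = -438;  -667 − 438 = -1105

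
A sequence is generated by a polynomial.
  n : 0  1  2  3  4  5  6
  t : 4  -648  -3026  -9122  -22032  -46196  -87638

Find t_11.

-905978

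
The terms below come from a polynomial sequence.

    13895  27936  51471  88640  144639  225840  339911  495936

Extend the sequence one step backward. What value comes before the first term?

6144

D1: 14041  23535  37169  55999  81201  114071  156025
D2: 9494  13634  18830  25202  32870  41954
D3: 4140  5196  6372  7668  9084
D4: 1056  1176  1296  1416
D5: 120  120  120
The fifth differences are constant at 120.
Work back: 1056 − 120 = 936;  4140 − 936 = 3204;  9494 − 3204 = 6290;  14041 − 6290 = 7751;  13895 − 7751 = 6144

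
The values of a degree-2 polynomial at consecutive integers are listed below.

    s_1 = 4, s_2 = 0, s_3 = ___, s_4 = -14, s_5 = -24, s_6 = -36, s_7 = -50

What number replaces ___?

Using the last 4 terms:
D1: -10, -12, -14
D2: -2, -2
Constant second difference = -2.
Extend backward: -10 + 2 = -8;  -14 + 8 = -6

-6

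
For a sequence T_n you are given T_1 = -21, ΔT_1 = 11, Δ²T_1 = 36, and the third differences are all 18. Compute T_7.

945

Build the table forward from the leading diagonal:
Δ³: 18, 18, 18, 18, 18, 18, 18
Δ²: 36, 54, 72, 90, 108, 126, 144
Δ: 11, 47, 101, 173, 263, 371, 497
T: -21, -10, 37, 138, 311, 574, 945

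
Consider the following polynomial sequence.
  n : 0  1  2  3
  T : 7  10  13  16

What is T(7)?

28

D1: 3, 3, 3
The first differences are constant (3).
16 + 3 = 19
19 + 3 = 22
22 + 3 = 25
25 + 3 = 28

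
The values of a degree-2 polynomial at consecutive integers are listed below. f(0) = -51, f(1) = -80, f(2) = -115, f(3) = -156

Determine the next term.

-203

D1: -29, -35, -41
D2: -6, -6
The second differences are constant (-6).
-41 − 6 = -47;  -156 − 47 = -203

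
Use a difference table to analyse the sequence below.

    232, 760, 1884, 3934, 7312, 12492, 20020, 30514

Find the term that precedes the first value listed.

42

First differences: 528  1124  2050  3378  5180  7528  10494
Second differences: 596  926  1328  1802  2348  2966
Third differences: 330  402  474  546  618
Fourth differences: 72  72  72  72
The fourth differences are constant at 72.
Work back: 330 − 72 = 258;  596 − 258 = 338;  528 − 338 = 190;  232 − 190 = 42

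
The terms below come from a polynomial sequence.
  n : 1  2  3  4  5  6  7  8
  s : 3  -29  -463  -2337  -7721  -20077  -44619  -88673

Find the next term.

Δ: -32, -434, -1874, -5384, -12356, -24542, -44054
Δ²: -402, -1440, -3510, -6972, -12186, -19512
Δ³: -1038, -2070, -3462, -5214, -7326
Δ⁴: -1032, -1392, -1752, -2112
Δ⁵: -360, -360, -360
The fifth differences are constant (-360).
-2112 − 360 = -2472;  -7326 − 2472 = -9798;  -19512 − 9798 = -29310;  -44054 − 29310 = -73364;  -88673 − 73364 = -162037

-162037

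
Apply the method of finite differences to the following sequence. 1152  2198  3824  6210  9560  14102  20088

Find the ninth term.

37520

First differences: 1046, 1626, 2386, 3350, 4542, 5986
Second differences: 580, 760, 964, 1192, 1444
Third differences: 180, 204, 228, 252
Fourth differences: 24, 24, 24
The fourth differences are constant (24).
252 + 24 = 276;  1444 + 276 = 1720;  5986 + 1720 = 7706;  20088 + 7706 = 27794
276 + 24 = 300;  1720 + 300 = 2020;  7706 + 2020 = 9726;  27794 + 9726 = 37520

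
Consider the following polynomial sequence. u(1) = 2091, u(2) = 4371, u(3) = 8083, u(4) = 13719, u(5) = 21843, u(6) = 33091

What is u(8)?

First differences: 2280  3712  5636  8124  11248
Second differences: 1432  1924  2488  3124
Third differences: 492  564  636
Fourth differences: 72  72
Constant fourth difference = 72, so extend:
636 + 72 = 708;  3124 + 708 = 3832;  11248 + 3832 = 15080;  33091 + 15080 = 48171
708 + 72 = 780;  3832 + 780 = 4612;  15080 + 4612 = 19692;  48171 + 19692 = 67863

67863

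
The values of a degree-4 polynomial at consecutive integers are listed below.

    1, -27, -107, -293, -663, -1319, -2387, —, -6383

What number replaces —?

-4017

Using the first 7 terms:
First differences: -28, -80, -186, -370, -656, -1068
Second differences: -52, -106, -184, -286, -412
Third differences: -54, -78, -102, -126
Fourth differences: -24, -24, -24
Constant fourth difference = -24.
Extend forward: -126 − 24 = -150;  -412 − 150 = -562;  -1068 − 562 = -1630;  -2387 − 1630 = -4017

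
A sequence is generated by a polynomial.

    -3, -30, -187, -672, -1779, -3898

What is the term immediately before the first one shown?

-4

D1: -27, -157, -485, -1107, -2119
D2: -130, -328, -622, -1012
D3: -198, -294, -390
D4: -96, -96
The fourth differences are constant at -96.
Work back: -198 + 96 = -102;  -130 + 102 = -28;  -27 + 28 = 1;  -3 − 1 = -4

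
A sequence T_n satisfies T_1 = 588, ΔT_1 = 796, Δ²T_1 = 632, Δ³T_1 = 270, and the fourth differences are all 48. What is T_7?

Build the table forward from the leading diagonal:
Fourth differences: 48, 48, 48, 48, 48, 48, 48
Third differences: 270, 318, 366, 414, 462, 510, 558
Second differences: 632, 902, 1220, 1586, 2000, 2462, 2972
First differences: 796, 1428, 2330, 3550, 5136, 7136, 9598
T: 588, 1384, 2812, 5142, 8692, 13828, 20964

20964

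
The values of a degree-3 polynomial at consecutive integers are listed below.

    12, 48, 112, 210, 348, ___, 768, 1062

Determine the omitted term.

Using the first 5 terms:
First differences: 36  64  98  138
Second differences: 28  34  40
Third differences: 6  6
Constant third difference = 6.
Extend forward: 40 + 6 = 46;  138 + 46 = 184;  348 + 184 = 532

532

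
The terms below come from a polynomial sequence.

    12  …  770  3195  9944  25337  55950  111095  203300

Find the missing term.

Using the last 7 terms:
First differences: 2425  6749  15393  30613  55145  92205
Second differences: 4324  8644  15220  24532  37060
Third differences: 4320  6576  9312  12528
Fourth differences: 2256  2736  3216
Fifth differences: 480  480
Constant fifth difference = 480.
Extend backward: 2256 − 480 = 1776;  4320 − 1776 = 2544;  4324 − 2544 = 1780;  2425 − 1780 = 645;  770 − 645 = 125

125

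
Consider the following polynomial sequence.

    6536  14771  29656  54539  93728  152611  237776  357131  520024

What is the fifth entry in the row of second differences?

26282

First differences: 8235, 14885, 24883, 39189, 58883, 85165, 119355, 162893
Second differences: 6650, 9998, 14306, 19694, 26282, 34190, 43538
Third differences: 3348, 4308, 5388, 6588, 7908, 9348
Fourth differences: 960, 1080, 1200, 1320, 1440
Fifth differences: 120, 120, 120, 120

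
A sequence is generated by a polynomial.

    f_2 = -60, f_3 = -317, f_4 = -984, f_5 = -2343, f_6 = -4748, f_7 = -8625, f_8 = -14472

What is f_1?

-3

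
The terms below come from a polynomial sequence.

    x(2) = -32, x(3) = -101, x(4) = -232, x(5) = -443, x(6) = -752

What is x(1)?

First differences: -69  -131  -211  -309
Second differences: -62  -80  -98
Third differences: -18  -18
The third differences are constant at -18.
Work back: -62 + 18 = -44;  -69 + 44 = -25;  -32 + 25 = -7

-7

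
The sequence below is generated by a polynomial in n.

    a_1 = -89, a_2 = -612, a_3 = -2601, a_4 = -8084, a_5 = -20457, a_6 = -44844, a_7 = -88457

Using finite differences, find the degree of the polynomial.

5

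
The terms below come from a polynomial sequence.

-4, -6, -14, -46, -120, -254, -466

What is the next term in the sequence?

Δ: -2  -8  -32  -74  -134  -212
Δ²: -6  -24  -42  -60  -78
Δ³: -18  -18  -18  -18
Third differences constant at -18.
-78 − 18 = -96;  -212 − 96 = -308;  -466 − 308 = -774

-774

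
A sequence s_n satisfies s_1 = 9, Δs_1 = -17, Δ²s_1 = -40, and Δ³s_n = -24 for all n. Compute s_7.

-1173

Build the table forward from the leading diagonal:
Third differences: -24  -24  -24  -24  -24  -24  -24
Second differences: -40  -64  -88  -112  -136  -160  -184
First differences: -17  -57  -121  -209  -321  -457  -617
s: 9  -8  -65  -186  -395  -716  -1173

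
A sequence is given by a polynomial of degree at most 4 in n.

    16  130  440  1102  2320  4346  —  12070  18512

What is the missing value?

7480

Using the first 6 terms:
D1: 114, 310, 662, 1218, 2026
D2: 196, 352, 556, 808
D3: 156, 204, 252
D4: 48, 48
Constant fourth difference = 48.
Extend forward: 252 + 48 = 300;  808 + 300 = 1108;  2026 + 1108 = 3134;  4346 + 3134 = 7480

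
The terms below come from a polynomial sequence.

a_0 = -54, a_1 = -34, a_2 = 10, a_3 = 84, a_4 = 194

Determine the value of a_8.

First differences: 20, 44, 74, 110
Second differences: 24, 30, 36
Third differences: 6, 6
Third differences constant at 6.
36 + 6 = 42;  110 + 42 = 152;  194 + 152 = 346
42 + 6 = 48;  152 + 48 = 200;  346 + 200 = 546
48 + 6 = 54;  200 + 54 = 254;  546 + 254 = 800
54 + 6 = 60;  254 + 60 = 314;  800 + 314 = 1114

1114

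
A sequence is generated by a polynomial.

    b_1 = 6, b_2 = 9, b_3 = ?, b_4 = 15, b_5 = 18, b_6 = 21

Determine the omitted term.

12

Using the last 3 terms:
D1: 3, 3
Constant first difference = 3.
Extend backward: 15 − 3 = 12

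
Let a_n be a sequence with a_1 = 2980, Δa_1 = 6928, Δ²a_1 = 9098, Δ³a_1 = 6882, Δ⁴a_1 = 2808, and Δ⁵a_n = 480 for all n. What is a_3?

Build the table forward from the leading diagonal:
D5: 480, 480, 480
D4: 2808, 3288, 3768
D3: 6882, 9690, 12978
D2: 9098, 15980, 25670
D1: 6928, 16026, 32006
a: 2980, 9908, 25934

25934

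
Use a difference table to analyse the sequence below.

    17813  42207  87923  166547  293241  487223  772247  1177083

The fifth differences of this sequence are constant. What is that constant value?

D1: 24394, 45716, 78624, 126694, 193982, 285024, 404836
D2: 21322, 32908, 48070, 67288, 91042, 119812
D3: 11586, 15162, 19218, 23754, 28770
D4: 3576, 4056, 4536, 5016
D5: 480, 480, 480

480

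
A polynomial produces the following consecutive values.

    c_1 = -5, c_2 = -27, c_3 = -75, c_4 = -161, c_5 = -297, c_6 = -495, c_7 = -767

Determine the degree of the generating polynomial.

3

Δ: -22, -48, -86, -136, -198, -272
Δ²: -26, -38, -50, -62, -74
Δ³: -12, -12, -12, -12
The third differences are constant, so the polynomial has degree 3.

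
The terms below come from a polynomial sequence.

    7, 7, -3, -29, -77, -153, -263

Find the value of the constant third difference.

Δ: 0, -10, -26, -48, -76, -110
Δ²: -10, -16, -22, -28, -34
Δ³: -6, -6, -6, -6

-6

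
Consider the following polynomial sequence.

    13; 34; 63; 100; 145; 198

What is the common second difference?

Δ: 21, 29, 37, 45, 53
Δ²: 8, 8, 8, 8

8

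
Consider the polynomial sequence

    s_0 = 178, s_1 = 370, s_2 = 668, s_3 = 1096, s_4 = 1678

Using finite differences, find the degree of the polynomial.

First differences: 192, 298, 428, 582
Second differences: 106, 130, 154
Third differences: 24, 24
The third differences are constant, so the polynomial has degree 3.

3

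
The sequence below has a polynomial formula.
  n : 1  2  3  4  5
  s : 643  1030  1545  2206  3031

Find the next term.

4038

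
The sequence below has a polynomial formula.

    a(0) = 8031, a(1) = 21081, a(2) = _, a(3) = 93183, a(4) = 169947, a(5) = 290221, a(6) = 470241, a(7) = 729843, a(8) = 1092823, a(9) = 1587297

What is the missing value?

Using the last 7 terms:
Δ: 76764  120274  180020  259602  362980  494474
Δ²: 43510  59746  79582  103378  131494
Δ³: 16236  19836  23796  28116
Δ⁴: 3600  3960  4320
Δ⁵: 360  360
Constant fifth difference = 360.
Extend backward: 3600 − 360 = 3240;  16236 − 3240 = 12996;  43510 − 12996 = 30514;  76764 − 30514 = 46250;  93183 − 46250 = 46933

46933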